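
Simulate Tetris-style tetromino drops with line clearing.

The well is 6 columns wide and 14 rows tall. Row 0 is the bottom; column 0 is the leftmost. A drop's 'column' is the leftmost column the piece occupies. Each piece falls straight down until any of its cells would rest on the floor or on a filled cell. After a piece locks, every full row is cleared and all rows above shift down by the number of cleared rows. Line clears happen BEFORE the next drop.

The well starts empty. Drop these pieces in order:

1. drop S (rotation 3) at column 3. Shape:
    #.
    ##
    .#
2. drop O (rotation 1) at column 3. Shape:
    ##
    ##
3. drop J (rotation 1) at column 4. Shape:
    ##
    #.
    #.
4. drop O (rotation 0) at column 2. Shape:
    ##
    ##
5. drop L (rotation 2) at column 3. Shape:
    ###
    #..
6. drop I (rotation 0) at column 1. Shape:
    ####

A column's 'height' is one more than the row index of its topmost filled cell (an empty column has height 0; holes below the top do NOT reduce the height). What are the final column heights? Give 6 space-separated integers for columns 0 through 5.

Drop 1: S rot3 at col 3 lands with bottom-row=0; cleared 0 line(s) (total 0); column heights now [0 0 0 3 2 0], max=3
Drop 2: O rot1 at col 3 lands with bottom-row=3; cleared 0 line(s) (total 0); column heights now [0 0 0 5 5 0], max=5
Drop 3: J rot1 at col 4 lands with bottom-row=5; cleared 0 line(s) (total 0); column heights now [0 0 0 5 8 8], max=8
Drop 4: O rot0 at col 2 lands with bottom-row=5; cleared 0 line(s) (total 0); column heights now [0 0 7 7 8 8], max=8
Drop 5: L rot2 at col 3 lands with bottom-row=7; cleared 0 line(s) (total 0); column heights now [0 0 7 9 9 9], max=9
Drop 6: I rot0 at col 1 lands with bottom-row=9; cleared 0 line(s) (total 0); column heights now [0 10 10 10 10 9], max=10

Answer: 0 10 10 10 10 9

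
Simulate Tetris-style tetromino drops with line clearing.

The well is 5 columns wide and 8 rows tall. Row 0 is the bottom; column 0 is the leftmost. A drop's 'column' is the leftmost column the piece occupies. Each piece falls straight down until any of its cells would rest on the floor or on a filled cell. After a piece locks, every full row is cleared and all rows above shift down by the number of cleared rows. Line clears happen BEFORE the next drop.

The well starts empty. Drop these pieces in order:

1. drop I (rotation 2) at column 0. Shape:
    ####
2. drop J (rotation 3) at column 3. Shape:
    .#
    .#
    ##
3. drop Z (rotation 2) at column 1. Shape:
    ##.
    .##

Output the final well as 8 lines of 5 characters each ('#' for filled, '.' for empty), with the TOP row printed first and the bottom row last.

Drop 1: I rot2 at col 0 lands with bottom-row=0; cleared 0 line(s) (total 0); column heights now [1 1 1 1 0], max=1
Drop 2: J rot3 at col 3 lands with bottom-row=1; cleared 0 line(s) (total 0); column heights now [1 1 1 2 4], max=4
Drop 3: Z rot2 at col 1 lands with bottom-row=2; cleared 0 line(s) (total 0); column heights now [1 4 4 3 4], max=4

Answer: .....
.....
.....
.....
.##.#
..###
...##
####.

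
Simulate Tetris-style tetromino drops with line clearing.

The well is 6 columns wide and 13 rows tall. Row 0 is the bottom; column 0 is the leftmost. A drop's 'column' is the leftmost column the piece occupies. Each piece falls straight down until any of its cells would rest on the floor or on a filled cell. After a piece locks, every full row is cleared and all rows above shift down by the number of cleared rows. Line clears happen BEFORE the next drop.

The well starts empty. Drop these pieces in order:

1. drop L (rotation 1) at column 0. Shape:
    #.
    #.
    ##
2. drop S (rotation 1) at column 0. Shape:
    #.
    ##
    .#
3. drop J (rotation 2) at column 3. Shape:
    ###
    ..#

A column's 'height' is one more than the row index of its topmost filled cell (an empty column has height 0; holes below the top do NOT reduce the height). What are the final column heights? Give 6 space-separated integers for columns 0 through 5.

Drop 1: L rot1 at col 0 lands with bottom-row=0; cleared 0 line(s) (total 0); column heights now [3 1 0 0 0 0], max=3
Drop 2: S rot1 at col 0 lands with bottom-row=2; cleared 0 line(s) (total 0); column heights now [5 4 0 0 0 0], max=5
Drop 3: J rot2 at col 3 lands with bottom-row=0; cleared 0 line(s) (total 0); column heights now [5 4 0 2 2 2], max=5

Answer: 5 4 0 2 2 2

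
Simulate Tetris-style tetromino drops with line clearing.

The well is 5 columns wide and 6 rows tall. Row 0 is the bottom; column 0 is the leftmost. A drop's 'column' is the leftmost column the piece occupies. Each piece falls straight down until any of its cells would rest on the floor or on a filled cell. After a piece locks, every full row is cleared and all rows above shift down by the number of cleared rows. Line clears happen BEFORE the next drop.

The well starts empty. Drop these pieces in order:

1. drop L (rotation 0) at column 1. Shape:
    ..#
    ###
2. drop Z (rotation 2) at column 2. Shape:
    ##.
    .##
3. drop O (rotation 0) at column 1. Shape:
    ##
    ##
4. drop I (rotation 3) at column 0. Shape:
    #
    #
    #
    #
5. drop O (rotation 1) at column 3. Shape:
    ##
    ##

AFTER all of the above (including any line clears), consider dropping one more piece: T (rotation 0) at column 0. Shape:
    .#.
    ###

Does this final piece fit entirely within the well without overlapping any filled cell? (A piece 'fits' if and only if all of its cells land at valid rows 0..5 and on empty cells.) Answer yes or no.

Answer: no

Derivation:
Drop 1: L rot0 at col 1 lands with bottom-row=0; cleared 0 line(s) (total 0); column heights now [0 1 1 2 0], max=2
Drop 2: Z rot2 at col 2 lands with bottom-row=2; cleared 0 line(s) (total 0); column heights now [0 1 4 4 3], max=4
Drop 3: O rot0 at col 1 lands with bottom-row=4; cleared 0 line(s) (total 0); column heights now [0 6 6 4 3], max=6
Drop 4: I rot3 at col 0 lands with bottom-row=0; cleared 0 line(s) (total 0); column heights now [4 6 6 4 3], max=6
Drop 5: O rot1 at col 3 lands with bottom-row=4; cleared 0 line(s) (total 0); column heights now [4 6 6 6 6], max=6
Test piece T rot0 at col 0 (width 3): heights before test = [4 6 6 6 6]; fits = False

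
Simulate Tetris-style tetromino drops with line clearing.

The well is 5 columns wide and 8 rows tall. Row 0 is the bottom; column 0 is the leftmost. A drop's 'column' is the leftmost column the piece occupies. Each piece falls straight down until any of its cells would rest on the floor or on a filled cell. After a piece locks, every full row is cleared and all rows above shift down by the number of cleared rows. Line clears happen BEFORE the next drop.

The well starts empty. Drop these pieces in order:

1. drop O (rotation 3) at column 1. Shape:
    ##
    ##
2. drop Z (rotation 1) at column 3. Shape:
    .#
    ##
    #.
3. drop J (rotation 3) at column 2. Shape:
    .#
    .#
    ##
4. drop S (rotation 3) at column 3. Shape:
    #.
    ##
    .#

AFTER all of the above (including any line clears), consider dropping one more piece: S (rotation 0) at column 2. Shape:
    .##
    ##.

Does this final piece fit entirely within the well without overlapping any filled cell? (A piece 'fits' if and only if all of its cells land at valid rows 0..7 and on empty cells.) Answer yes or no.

Drop 1: O rot3 at col 1 lands with bottom-row=0; cleared 0 line(s) (total 0); column heights now [0 2 2 0 0], max=2
Drop 2: Z rot1 at col 3 lands with bottom-row=0; cleared 0 line(s) (total 0); column heights now [0 2 2 2 3], max=3
Drop 3: J rot3 at col 2 lands with bottom-row=2; cleared 0 line(s) (total 0); column heights now [0 2 3 5 3], max=5
Drop 4: S rot3 at col 3 lands with bottom-row=4; cleared 0 line(s) (total 0); column heights now [0 2 3 7 6], max=7
Test piece S rot0 at col 2 (width 3): heights before test = [0 2 3 7 6]; fits = False

Answer: no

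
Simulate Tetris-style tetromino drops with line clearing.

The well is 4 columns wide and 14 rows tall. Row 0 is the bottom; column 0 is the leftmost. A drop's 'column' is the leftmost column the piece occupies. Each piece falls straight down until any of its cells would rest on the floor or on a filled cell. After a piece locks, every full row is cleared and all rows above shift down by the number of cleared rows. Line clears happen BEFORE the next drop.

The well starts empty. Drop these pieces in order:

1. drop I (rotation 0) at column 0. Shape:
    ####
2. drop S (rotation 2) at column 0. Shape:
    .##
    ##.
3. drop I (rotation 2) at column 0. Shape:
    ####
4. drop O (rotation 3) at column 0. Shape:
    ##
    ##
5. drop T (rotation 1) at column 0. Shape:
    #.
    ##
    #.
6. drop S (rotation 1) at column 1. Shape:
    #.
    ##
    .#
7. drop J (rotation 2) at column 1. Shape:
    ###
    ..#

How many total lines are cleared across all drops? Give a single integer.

Drop 1: I rot0 at col 0 lands with bottom-row=0; cleared 1 line(s) (total 1); column heights now [0 0 0 0], max=0
Drop 2: S rot2 at col 0 lands with bottom-row=0; cleared 0 line(s) (total 1); column heights now [1 2 2 0], max=2
Drop 3: I rot2 at col 0 lands with bottom-row=2; cleared 1 line(s) (total 2); column heights now [1 2 2 0], max=2
Drop 4: O rot3 at col 0 lands with bottom-row=2; cleared 0 line(s) (total 2); column heights now [4 4 2 0], max=4
Drop 5: T rot1 at col 0 lands with bottom-row=4; cleared 0 line(s) (total 2); column heights now [7 6 2 0], max=7
Drop 6: S rot1 at col 1 lands with bottom-row=5; cleared 0 line(s) (total 2); column heights now [7 8 7 0], max=8
Drop 7: J rot2 at col 1 lands with bottom-row=7; cleared 0 line(s) (total 2); column heights now [7 9 9 9], max=9

Answer: 2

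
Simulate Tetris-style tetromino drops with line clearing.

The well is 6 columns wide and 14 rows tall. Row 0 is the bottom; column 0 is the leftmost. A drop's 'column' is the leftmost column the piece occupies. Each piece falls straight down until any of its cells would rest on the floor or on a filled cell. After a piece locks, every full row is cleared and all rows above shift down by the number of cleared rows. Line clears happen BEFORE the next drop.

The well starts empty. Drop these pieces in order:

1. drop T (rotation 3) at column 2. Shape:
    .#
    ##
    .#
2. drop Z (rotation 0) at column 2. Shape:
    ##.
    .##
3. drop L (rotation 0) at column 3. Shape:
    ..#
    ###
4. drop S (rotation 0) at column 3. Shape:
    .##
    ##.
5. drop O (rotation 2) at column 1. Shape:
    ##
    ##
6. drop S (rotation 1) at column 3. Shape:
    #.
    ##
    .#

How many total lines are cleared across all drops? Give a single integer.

Drop 1: T rot3 at col 2 lands with bottom-row=0; cleared 0 line(s) (total 0); column heights now [0 0 2 3 0 0], max=3
Drop 2: Z rot0 at col 2 lands with bottom-row=3; cleared 0 line(s) (total 0); column heights now [0 0 5 5 4 0], max=5
Drop 3: L rot0 at col 3 lands with bottom-row=5; cleared 0 line(s) (total 0); column heights now [0 0 5 6 6 7], max=7
Drop 4: S rot0 at col 3 lands with bottom-row=6; cleared 0 line(s) (total 0); column heights now [0 0 5 7 8 8], max=8
Drop 5: O rot2 at col 1 lands with bottom-row=5; cleared 0 line(s) (total 0); column heights now [0 7 7 7 8 8], max=8
Drop 6: S rot1 at col 3 lands with bottom-row=8; cleared 0 line(s) (total 0); column heights now [0 7 7 11 10 8], max=11

Answer: 0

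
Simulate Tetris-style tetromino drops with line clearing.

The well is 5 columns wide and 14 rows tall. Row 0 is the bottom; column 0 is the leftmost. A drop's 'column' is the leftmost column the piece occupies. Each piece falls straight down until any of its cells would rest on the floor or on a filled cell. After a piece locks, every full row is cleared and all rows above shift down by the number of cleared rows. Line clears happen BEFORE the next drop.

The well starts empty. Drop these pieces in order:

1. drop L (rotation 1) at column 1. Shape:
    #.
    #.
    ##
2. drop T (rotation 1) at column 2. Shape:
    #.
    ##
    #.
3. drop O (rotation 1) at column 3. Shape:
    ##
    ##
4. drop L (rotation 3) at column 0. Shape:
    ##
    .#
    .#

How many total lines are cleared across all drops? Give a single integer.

Answer: 0

Derivation:
Drop 1: L rot1 at col 1 lands with bottom-row=0; cleared 0 line(s) (total 0); column heights now [0 3 1 0 0], max=3
Drop 2: T rot1 at col 2 lands with bottom-row=1; cleared 0 line(s) (total 0); column heights now [0 3 4 3 0], max=4
Drop 3: O rot1 at col 3 lands with bottom-row=3; cleared 0 line(s) (total 0); column heights now [0 3 4 5 5], max=5
Drop 4: L rot3 at col 0 lands with bottom-row=3; cleared 0 line(s) (total 0); column heights now [6 6 4 5 5], max=6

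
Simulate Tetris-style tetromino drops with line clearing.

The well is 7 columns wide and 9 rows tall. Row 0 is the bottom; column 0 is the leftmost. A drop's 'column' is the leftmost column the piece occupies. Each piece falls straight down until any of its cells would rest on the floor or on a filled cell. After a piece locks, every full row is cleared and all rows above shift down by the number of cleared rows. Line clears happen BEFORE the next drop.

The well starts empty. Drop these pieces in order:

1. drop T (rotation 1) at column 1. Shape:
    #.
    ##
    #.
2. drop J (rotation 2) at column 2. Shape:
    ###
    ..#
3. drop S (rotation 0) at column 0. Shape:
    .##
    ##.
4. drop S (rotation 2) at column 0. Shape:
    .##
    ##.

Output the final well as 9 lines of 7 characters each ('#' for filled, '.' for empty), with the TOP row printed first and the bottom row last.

Drop 1: T rot1 at col 1 lands with bottom-row=0; cleared 0 line(s) (total 0); column heights now [0 3 2 0 0 0 0], max=3
Drop 2: J rot2 at col 2 lands with bottom-row=1; cleared 0 line(s) (total 0); column heights now [0 3 3 3 3 0 0], max=3
Drop 3: S rot0 at col 0 lands with bottom-row=3; cleared 0 line(s) (total 0); column heights now [4 5 5 3 3 0 0], max=5
Drop 4: S rot2 at col 0 lands with bottom-row=5; cleared 0 line(s) (total 0); column heights now [6 7 7 3 3 0 0], max=7

Answer: .......
.......
.##....
##.....
.##....
##.....
.####..
.##.#..
.#.....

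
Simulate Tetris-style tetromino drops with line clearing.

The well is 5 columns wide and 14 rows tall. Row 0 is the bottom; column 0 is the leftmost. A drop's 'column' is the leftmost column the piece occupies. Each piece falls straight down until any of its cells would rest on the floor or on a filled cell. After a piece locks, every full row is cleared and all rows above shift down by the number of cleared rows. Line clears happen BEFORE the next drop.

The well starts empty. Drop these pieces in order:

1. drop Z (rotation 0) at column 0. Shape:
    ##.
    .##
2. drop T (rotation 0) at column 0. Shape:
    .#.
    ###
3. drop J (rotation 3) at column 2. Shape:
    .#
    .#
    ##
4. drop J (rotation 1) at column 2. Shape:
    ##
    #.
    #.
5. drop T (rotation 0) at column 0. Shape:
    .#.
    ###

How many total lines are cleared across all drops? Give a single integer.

Answer: 0

Derivation:
Drop 1: Z rot0 at col 0 lands with bottom-row=0; cleared 0 line(s) (total 0); column heights now [2 2 1 0 0], max=2
Drop 2: T rot0 at col 0 lands with bottom-row=2; cleared 0 line(s) (total 0); column heights now [3 4 3 0 0], max=4
Drop 3: J rot3 at col 2 lands with bottom-row=3; cleared 0 line(s) (total 0); column heights now [3 4 4 6 0], max=6
Drop 4: J rot1 at col 2 lands with bottom-row=4; cleared 0 line(s) (total 0); column heights now [3 4 7 7 0], max=7
Drop 5: T rot0 at col 0 lands with bottom-row=7; cleared 0 line(s) (total 0); column heights now [8 9 8 7 0], max=9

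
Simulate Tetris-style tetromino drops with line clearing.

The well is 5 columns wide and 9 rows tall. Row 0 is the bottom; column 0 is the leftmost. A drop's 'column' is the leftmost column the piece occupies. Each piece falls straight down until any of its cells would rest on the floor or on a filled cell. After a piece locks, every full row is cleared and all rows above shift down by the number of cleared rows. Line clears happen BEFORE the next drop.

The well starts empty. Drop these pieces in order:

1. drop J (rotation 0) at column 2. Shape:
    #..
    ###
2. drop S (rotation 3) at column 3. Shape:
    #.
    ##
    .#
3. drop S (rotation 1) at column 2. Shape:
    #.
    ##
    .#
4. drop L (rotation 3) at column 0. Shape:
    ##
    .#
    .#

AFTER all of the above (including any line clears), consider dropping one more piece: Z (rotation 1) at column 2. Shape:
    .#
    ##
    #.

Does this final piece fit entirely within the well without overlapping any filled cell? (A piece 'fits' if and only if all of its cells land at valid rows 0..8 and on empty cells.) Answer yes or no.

Drop 1: J rot0 at col 2 lands with bottom-row=0; cleared 0 line(s) (total 0); column heights now [0 0 2 1 1], max=2
Drop 2: S rot3 at col 3 lands with bottom-row=1; cleared 0 line(s) (total 0); column heights now [0 0 2 4 3], max=4
Drop 3: S rot1 at col 2 lands with bottom-row=4; cleared 0 line(s) (total 0); column heights now [0 0 7 6 3], max=7
Drop 4: L rot3 at col 0 lands with bottom-row=0; cleared 0 line(s) (total 0); column heights now [3 3 7 6 3], max=7
Test piece Z rot1 at col 2 (width 2): heights before test = [3 3 7 6 3]; fits = False

Answer: no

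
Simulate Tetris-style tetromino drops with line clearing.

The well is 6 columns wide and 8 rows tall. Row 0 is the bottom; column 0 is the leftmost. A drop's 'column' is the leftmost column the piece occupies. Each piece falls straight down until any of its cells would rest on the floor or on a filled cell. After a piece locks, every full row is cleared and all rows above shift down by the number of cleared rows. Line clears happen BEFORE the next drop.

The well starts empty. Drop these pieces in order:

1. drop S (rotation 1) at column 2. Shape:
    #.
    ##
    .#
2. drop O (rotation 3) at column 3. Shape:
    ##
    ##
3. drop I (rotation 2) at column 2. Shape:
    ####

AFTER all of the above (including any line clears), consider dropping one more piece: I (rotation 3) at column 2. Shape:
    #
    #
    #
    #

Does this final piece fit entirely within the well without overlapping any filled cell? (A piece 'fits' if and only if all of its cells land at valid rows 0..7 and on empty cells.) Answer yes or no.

Answer: no

Derivation:
Drop 1: S rot1 at col 2 lands with bottom-row=0; cleared 0 line(s) (total 0); column heights now [0 0 3 2 0 0], max=3
Drop 2: O rot3 at col 3 lands with bottom-row=2; cleared 0 line(s) (total 0); column heights now [0 0 3 4 4 0], max=4
Drop 3: I rot2 at col 2 lands with bottom-row=4; cleared 0 line(s) (total 0); column heights now [0 0 5 5 5 5], max=5
Test piece I rot3 at col 2 (width 1): heights before test = [0 0 5 5 5 5]; fits = False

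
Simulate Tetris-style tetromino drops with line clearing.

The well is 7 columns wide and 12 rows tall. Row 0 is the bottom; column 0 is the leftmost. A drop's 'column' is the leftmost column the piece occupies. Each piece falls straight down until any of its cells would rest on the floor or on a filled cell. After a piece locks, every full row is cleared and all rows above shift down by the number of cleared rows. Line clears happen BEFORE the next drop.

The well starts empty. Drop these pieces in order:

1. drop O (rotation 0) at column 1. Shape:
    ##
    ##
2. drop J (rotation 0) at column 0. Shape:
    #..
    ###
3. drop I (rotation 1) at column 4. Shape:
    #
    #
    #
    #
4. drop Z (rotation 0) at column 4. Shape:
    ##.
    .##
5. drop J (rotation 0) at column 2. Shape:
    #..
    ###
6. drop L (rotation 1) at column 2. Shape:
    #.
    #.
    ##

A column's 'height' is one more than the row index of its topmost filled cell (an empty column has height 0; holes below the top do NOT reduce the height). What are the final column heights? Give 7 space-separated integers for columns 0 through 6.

Drop 1: O rot0 at col 1 lands with bottom-row=0; cleared 0 line(s) (total 0); column heights now [0 2 2 0 0 0 0], max=2
Drop 2: J rot0 at col 0 lands with bottom-row=2; cleared 0 line(s) (total 0); column heights now [4 3 3 0 0 0 0], max=4
Drop 3: I rot1 at col 4 lands with bottom-row=0; cleared 0 line(s) (total 0); column heights now [4 3 3 0 4 0 0], max=4
Drop 4: Z rot0 at col 4 lands with bottom-row=3; cleared 0 line(s) (total 0); column heights now [4 3 3 0 5 5 4], max=5
Drop 5: J rot0 at col 2 lands with bottom-row=5; cleared 0 line(s) (total 0); column heights now [4 3 7 6 6 5 4], max=7
Drop 6: L rot1 at col 2 lands with bottom-row=7; cleared 0 line(s) (total 0); column heights now [4 3 10 8 6 5 4], max=10

Answer: 4 3 10 8 6 5 4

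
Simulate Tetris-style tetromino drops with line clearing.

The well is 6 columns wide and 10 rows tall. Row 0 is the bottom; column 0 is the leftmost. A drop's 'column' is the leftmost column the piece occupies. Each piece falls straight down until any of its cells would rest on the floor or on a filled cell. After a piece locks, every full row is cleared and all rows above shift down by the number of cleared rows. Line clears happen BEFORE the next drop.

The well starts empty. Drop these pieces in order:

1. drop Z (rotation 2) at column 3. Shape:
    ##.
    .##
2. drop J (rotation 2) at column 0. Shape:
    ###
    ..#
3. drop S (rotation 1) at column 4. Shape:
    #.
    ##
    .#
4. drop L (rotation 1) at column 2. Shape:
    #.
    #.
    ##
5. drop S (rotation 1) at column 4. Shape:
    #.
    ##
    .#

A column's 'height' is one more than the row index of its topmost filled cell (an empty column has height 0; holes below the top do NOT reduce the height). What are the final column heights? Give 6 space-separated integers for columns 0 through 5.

Answer: 0 0 4 2 5 4

Derivation:
Drop 1: Z rot2 at col 3 lands with bottom-row=0; cleared 0 line(s) (total 0); column heights now [0 0 0 2 2 1], max=2
Drop 2: J rot2 at col 0 lands with bottom-row=0; cleared 0 line(s) (total 0); column heights now [2 2 2 2 2 1], max=2
Drop 3: S rot1 at col 4 lands with bottom-row=1; cleared 1 line(s) (total 1); column heights now [0 0 1 0 3 2], max=3
Drop 4: L rot1 at col 2 lands with bottom-row=1; cleared 0 line(s) (total 1); column heights now [0 0 4 2 3 2], max=4
Drop 5: S rot1 at col 4 lands with bottom-row=2; cleared 0 line(s) (total 1); column heights now [0 0 4 2 5 4], max=5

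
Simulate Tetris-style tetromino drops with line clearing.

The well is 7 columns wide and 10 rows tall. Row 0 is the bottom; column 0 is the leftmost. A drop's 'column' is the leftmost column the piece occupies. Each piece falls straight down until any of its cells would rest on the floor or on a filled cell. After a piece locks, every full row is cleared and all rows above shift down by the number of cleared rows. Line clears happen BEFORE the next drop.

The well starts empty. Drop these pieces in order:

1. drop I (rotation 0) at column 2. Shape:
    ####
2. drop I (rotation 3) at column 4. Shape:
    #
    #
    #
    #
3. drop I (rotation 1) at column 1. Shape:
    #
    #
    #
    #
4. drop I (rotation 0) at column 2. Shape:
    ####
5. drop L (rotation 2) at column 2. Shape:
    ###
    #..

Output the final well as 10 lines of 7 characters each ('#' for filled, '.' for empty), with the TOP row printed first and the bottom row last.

Drop 1: I rot0 at col 2 lands with bottom-row=0; cleared 0 line(s) (total 0); column heights now [0 0 1 1 1 1 0], max=1
Drop 2: I rot3 at col 4 lands with bottom-row=1; cleared 0 line(s) (total 0); column heights now [0 0 1 1 5 1 0], max=5
Drop 3: I rot1 at col 1 lands with bottom-row=0; cleared 0 line(s) (total 0); column heights now [0 4 1 1 5 1 0], max=5
Drop 4: I rot0 at col 2 lands with bottom-row=5; cleared 0 line(s) (total 0); column heights now [0 4 6 6 6 6 0], max=6
Drop 5: L rot2 at col 2 lands with bottom-row=6; cleared 0 line(s) (total 0); column heights now [0 4 8 8 8 6 0], max=8

Answer: .......
.......
..###..
..#....
..####.
....#..
.#..#..
.#..#..
.#..#..
.#####.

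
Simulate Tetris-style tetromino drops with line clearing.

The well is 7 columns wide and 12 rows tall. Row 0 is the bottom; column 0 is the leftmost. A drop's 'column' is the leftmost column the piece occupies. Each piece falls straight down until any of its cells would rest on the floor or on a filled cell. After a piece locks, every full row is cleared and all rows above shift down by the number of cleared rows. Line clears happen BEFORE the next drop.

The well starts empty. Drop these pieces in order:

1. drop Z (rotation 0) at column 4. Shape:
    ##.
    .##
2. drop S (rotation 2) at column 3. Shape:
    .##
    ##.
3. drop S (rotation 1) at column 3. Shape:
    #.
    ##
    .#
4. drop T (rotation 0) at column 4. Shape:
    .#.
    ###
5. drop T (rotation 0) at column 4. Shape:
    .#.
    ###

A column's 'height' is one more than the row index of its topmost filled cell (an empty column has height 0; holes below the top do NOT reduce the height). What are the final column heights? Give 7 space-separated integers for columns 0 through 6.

Drop 1: Z rot0 at col 4 lands with bottom-row=0; cleared 0 line(s) (total 0); column heights now [0 0 0 0 2 2 1], max=2
Drop 2: S rot2 at col 3 lands with bottom-row=2; cleared 0 line(s) (total 0); column heights now [0 0 0 3 4 4 1], max=4
Drop 3: S rot1 at col 3 lands with bottom-row=4; cleared 0 line(s) (total 0); column heights now [0 0 0 7 6 4 1], max=7
Drop 4: T rot0 at col 4 lands with bottom-row=6; cleared 0 line(s) (total 0); column heights now [0 0 0 7 7 8 7], max=8
Drop 5: T rot0 at col 4 lands with bottom-row=8; cleared 0 line(s) (total 0); column heights now [0 0 0 7 9 10 9], max=10

Answer: 0 0 0 7 9 10 9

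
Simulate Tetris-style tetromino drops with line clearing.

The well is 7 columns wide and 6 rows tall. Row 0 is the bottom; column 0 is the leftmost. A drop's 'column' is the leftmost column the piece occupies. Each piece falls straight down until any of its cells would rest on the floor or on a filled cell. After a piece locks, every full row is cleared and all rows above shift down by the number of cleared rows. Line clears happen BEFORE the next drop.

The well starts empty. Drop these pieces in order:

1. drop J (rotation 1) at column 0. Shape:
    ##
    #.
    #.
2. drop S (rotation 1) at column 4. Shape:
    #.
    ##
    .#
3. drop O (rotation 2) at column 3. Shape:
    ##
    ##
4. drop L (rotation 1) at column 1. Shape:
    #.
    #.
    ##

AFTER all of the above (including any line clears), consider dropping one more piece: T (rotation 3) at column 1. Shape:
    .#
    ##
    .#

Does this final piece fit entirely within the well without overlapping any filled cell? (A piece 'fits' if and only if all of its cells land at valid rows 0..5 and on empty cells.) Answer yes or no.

Answer: no

Derivation:
Drop 1: J rot1 at col 0 lands with bottom-row=0; cleared 0 line(s) (total 0); column heights now [3 3 0 0 0 0 0], max=3
Drop 2: S rot1 at col 4 lands with bottom-row=0; cleared 0 line(s) (total 0); column heights now [3 3 0 0 3 2 0], max=3
Drop 3: O rot2 at col 3 lands with bottom-row=3; cleared 0 line(s) (total 0); column heights now [3 3 0 5 5 2 0], max=5
Drop 4: L rot1 at col 1 lands with bottom-row=3; cleared 0 line(s) (total 0); column heights now [3 6 4 5 5 2 0], max=6
Test piece T rot3 at col 1 (width 2): heights before test = [3 6 4 5 5 2 0]; fits = False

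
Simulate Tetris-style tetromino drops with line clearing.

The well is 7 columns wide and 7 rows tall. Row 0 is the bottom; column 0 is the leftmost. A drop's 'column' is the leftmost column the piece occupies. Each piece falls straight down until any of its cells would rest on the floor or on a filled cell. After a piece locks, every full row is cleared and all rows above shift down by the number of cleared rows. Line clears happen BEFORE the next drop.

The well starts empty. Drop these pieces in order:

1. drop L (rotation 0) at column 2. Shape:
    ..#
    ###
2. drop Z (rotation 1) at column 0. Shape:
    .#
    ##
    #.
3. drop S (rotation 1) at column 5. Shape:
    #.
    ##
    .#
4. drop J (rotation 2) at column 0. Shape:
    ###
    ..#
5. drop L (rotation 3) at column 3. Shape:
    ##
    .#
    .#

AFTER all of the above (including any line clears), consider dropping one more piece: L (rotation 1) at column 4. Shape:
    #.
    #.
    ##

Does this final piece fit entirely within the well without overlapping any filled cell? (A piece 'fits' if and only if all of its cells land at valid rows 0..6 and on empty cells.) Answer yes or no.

Drop 1: L rot0 at col 2 lands with bottom-row=0; cleared 0 line(s) (total 0); column heights now [0 0 1 1 2 0 0], max=2
Drop 2: Z rot1 at col 0 lands with bottom-row=0; cleared 0 line(s) (total 0); column heights now [2 3 1 1 2 0 0], max=3
Drop 3: S rot1 at col 5 lands with bottom-row=0; cleared 0 line(s) (total 0); column heights now [2 3 1 1 2 3 2], max=3
Drop 4: J rot2 at col 0 lands with bottom-row=2; cleared 0 line(s) (total 0); column heights now [4 4 4 1 2 3 2], max=4
Drop 5: L rot3 at col 3 lands with bottom-row=2; cleared 0 line(s) (total 0); column heights now [4 4 4 5 5 3 2], max=5
Test piece L rot1 at col 4 (width 2): heights before test = [4 4 4 5 5 3 2]; fits = False

Answer: no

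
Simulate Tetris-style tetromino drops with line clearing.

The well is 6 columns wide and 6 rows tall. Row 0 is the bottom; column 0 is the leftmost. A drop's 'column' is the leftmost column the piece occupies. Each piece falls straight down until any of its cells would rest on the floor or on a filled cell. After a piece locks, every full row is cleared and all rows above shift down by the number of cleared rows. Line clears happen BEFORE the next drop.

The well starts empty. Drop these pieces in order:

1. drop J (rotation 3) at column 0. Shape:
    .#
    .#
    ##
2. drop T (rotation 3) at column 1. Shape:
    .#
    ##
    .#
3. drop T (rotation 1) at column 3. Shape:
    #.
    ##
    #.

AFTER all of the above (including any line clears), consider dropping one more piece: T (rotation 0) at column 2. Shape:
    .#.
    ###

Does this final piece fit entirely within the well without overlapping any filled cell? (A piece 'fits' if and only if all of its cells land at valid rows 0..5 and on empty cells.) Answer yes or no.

Answer: no

Derivation:
Drop 1: J rot3 at col 0 lands with bottom-row=0; cleared 0 line(s) (total 0); column heights now [1 3 0 0 0 0], max=3
Drop 2: T rot3 at col 1 lands with bottom-row=2; cleared 0 line(s) (total 0); column heights now [1 4 5 0 0 0], max=5
Drop 3: T rot1 at col 3 lands with bottom-row=0; cleared 0 line(s) (total 0); column heights now [1 4 5 3 2 0], max=5
Test piece T rot0 at col 2 (width 3): heights before test = [1 4 5 3 2 0]; fits = False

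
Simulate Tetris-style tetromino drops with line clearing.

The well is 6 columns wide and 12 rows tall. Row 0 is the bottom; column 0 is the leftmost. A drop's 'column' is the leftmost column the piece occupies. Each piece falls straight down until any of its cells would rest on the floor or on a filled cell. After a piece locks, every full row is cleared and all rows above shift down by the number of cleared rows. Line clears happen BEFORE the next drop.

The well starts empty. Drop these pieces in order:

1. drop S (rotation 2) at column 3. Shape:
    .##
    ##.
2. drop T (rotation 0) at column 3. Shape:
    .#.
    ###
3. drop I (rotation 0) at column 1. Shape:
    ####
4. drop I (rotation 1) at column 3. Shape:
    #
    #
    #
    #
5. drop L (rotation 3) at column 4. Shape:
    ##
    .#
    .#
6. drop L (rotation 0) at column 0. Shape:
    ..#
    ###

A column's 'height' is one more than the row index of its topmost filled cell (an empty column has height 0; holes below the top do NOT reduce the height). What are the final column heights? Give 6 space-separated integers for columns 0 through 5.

Drop 1: S rot2 at col 3 lands with bottom-row=0; cleared 0 line(s) (total 0); column heights now [0 0 0 1 2 2], max=2
Drop 2: T rot0 at col 3 lands with bottom-row=2; cleared 0 line(s) (total 0); column heights now [0 0 0 3 4 3], max=4
Drop 3: I rot0 at col 1 lands with bottom-row=4; cleared 0 line(s) (total 0); column heights now [0 5 5 5 5 3], max=5
Drop 4: I rot1 at col 3 lands with bottom-row=5; cleared 0 line(s) (total 0); column heights now [0 5 5 9 5 3], max=9
Drop 5: L rot3 at col 4 lands with bottom-row=3; cleared 0 line(s) (total 0); column heights now [0 5 5 9 6 6], max=9
Drop 6: L rot0 at col 0 lands with bottom-row=5; cleared 1 line(s) (total 1); column heights now [0 5 6 8 5 5], max=8

Answer: 0 5 6 8 5 5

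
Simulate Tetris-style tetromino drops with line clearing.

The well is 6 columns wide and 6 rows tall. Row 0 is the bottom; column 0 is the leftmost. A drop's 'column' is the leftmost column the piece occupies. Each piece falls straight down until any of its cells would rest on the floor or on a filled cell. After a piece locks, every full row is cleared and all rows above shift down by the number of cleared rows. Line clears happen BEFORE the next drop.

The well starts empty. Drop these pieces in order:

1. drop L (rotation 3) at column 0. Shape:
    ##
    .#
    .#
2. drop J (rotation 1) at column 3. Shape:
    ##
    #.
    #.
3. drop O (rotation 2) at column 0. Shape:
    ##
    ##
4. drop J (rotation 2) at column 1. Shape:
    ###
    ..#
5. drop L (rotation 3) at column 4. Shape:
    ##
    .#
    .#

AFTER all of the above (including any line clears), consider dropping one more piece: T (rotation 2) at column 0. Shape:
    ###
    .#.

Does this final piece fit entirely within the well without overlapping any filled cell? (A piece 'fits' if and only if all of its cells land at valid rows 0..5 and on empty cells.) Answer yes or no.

Answer: no

Derivation:
Drop 1: L rot3 at col 0 lands with bottom-row=0; cleared 0 line(s) (total 0); column heights now [3 3 0 0 0 0], max=3
Drop 2: J rot1 at col 3 lands with bottom-row=0; cleared 0 line(s) (total 0); column heights now [3 3 0 3 3 0], max=3
Drop 3: O rot2 at col 0 lands with bottom-row=3; cleared 0 line(s) (total 0); column heights now [5 5 0 3 3 0], max=5
Drop 4: J rot2 at col 1 lands with bottom-row=4; cleared 0 line(s) (total 0); column heights now [5 6 6 6 3 0], max=6
Drop 5: L rot3 at col 4 lands with bottom-row=1; cleared 0 line(s) (total 0); column heights now [5 6 6 6 4 4], max=6
Test piece T rot2 at col 0 (width 3): heights before test = [5 6 6 6 4 4]; fits = False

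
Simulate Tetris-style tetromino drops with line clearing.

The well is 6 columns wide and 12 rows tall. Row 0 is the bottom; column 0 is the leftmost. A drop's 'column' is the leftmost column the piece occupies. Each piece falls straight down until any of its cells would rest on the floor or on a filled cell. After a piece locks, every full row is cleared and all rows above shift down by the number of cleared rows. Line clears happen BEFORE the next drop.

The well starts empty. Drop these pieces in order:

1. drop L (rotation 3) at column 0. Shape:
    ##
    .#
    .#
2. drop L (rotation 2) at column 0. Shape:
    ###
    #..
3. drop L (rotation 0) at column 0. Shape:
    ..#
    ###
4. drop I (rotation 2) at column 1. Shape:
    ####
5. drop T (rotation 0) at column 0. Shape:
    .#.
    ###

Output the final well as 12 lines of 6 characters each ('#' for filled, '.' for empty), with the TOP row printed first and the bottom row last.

Drop 1: L rot3 at col 0 lands with bottom-row=0; cleared 0 line(s) (total 0); column heights now [3 3 0 0 0 0], max=3
Drop 2: L rot2 at col 0 lands with bottom-row=3; cleared 0 line(s) (total 0); column heights now [5 5 5 0 0 0], max=5
Drop 3: L rot0 at col 0 lands with bottom-row=5; cleared 0 line(s) (total 0); column heights now [6 6 7 0 0 0], max=7
Drop 4: I rot2 at col 1 lands with bottom-row=7; cleared 0 line(s) (total 0); column heights now [6 8 8 8 8 0], max=8
Drop 5: T rot0 at col 0 lands with bottom-row=8; cleared 0 line(s) (total 0); column heights now [9 10 9 8 8 0], max=10

Answer: ......
......
.#....
###...
.####.
..#...
###...
###...
#.....
##....
.#....
.#....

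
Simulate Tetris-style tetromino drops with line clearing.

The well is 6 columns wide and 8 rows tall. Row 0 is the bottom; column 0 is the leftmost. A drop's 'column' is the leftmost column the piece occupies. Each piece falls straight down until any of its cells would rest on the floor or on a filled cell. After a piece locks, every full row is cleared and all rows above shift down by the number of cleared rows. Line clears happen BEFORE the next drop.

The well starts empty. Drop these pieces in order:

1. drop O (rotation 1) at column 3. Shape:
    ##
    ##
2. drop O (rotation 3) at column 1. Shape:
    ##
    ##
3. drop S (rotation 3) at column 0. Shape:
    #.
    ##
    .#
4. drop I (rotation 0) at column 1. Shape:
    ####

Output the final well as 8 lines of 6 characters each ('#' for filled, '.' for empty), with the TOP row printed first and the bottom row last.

Answer: ......
......
......
#####.
##....
.#....
.####.
.####.

Derivation:
Drop 1: O rot1 at col 3 lands with bottom-row=0; cleared 0 line(s) (total 0); column heights now [0 0 0 2 2 0], max=2
Drop 2: O rot3 at col 1 lands with bottom-row=0; cleared 0 line(s) (total 0); column heights now [0 2 2 2 2 0], max=2
Drop 3: S rot3 at col 0 lands with bottom-row=2; cleared 0 line(s) (total 0); column heights now [5 4 2 2 2 0], max=5
Drop 4: I rot0 at col 1 lands with bottom-row=4; cleared 0 line(s) (total 0); column heights now [5 5 5 5 5 0], max=5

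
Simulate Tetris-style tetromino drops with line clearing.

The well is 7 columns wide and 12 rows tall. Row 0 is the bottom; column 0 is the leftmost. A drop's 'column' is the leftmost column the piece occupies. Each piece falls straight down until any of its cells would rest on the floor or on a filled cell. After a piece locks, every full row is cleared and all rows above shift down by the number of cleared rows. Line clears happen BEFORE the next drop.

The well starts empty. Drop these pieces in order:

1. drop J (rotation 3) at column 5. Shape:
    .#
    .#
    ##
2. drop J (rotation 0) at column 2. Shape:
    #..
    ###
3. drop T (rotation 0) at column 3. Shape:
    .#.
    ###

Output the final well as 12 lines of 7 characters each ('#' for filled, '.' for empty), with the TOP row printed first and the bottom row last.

Answer: .......
.......
.......
.......
.......
.......
.......
.......
.......
....#.#
..#####
..#####

Derivation:
Drop 1: J rot3 at col 5 lands with bottom-row=0; cleared 0 line(s) (total 0); column heights now [0 0 0 0 0 1 3], max=3
Drop 2: J rot0 at col 2 lands with bottom-row=0; cleared 0 line(s) (total 0); column heights now [0 0 2 1 1 1 3], max=3
Drop 3: T rot0 at col 3 lands with bottom-row=1; cleared 0 line(s) (total 0); column heights now [0 0 2 2 3 2 3], max=3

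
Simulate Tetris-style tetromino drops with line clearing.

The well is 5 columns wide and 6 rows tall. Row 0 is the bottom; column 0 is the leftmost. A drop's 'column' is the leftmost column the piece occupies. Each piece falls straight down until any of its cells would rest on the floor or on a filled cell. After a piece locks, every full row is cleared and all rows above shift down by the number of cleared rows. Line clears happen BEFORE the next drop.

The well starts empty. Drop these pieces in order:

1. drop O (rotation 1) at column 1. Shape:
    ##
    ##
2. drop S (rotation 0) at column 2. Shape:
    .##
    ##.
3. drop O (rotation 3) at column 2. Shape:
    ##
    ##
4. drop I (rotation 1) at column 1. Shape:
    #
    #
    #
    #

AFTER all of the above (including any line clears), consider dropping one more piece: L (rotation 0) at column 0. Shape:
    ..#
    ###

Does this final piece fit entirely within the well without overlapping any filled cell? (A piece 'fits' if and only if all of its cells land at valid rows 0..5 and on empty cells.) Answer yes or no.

Answer: no

Derivation:
Drop 1: O rot1 at col 1 lands with bottom-row=0; cleared 0 line(s) (total 0); column heights now [0 2 2 0 0], max=2
Drop 2: S rot0 at col 2 lands with bottom-row=2; cleared 0 line(s) (total 0); column heights now [0 2 3 4 4], max=4
Drop 3: O rot3 at col 2 lands with bottom-row=4; cleared 0 line(s) (total 0); column heights now [0 2 6 6 4], max=6
Drop 4: I rot1 at col 1 lands with bottom-row=2; cleared 0 line(s) (total 0); column heights now [0 6 6 6 4], max=6
Test piece L rot0 at col 0 (width 3): heights before test = [0 6 6 6 4]; fits = False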